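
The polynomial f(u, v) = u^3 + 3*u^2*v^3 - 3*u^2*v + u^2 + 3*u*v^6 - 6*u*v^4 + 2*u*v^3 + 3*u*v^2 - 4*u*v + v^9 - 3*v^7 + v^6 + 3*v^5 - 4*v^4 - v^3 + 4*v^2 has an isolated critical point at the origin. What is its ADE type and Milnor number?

The Hessian of f at 0 is [[2, -4], [-4, 8]] with rank 1, so corank 1. A Groebner basis of the Jacobian ideal J(f) in C{u,v} is {v^2, u - 2*v}; counting standard monomials gives mu = 2. Corank 1: A-series; mu = 2 gives A_2.

Type A_2, Milnor number mu = 2.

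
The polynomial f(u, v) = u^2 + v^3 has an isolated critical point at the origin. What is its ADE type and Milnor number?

Type A2, Milnor number mu = 2.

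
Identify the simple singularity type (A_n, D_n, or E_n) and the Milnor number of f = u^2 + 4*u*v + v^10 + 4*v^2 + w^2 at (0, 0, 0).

Type A9, Milnor number mu = 9.

The Hessian of f at 0 is [[2, 4, 0], [4, 8, 0], [0, 0, 2]] with rank 2, so corank 1. A Groebner basis of the Jacobian ideal J(f) in C{u,v,w} is {v^9, u + 2*v, w}; counting standard monomials gives mu = 9. Corank 1: A-series; mu = 9 gives A_9.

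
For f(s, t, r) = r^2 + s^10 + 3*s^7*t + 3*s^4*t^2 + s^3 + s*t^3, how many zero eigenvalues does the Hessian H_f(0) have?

Hessian at 0 has rank 1.

2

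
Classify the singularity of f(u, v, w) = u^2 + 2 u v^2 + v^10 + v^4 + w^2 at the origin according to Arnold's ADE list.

The Hessian of f at 0 is [[2, 0, 0], [0, 0, 0], [0, 0, 2]] with rank 2, so corank 1. A Groebner basis of the Jacobian ideal J(f) in C{u,v,w} is {u^5, u^4*v, u + v^2, w}; counting standard monomials gives mu = 9. Corank 1: A-series; mu = 9 gives A_9.

A_9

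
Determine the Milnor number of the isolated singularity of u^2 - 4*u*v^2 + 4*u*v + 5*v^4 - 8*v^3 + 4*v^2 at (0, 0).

3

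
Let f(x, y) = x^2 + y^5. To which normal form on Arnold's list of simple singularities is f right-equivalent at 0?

A4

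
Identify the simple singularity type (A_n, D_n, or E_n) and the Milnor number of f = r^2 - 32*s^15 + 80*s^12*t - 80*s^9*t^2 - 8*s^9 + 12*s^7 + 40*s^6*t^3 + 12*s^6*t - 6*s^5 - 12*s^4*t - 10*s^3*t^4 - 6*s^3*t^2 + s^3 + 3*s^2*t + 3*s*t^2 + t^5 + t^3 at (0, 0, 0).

Type E8, Milnor number mu = 8.

The Hessian of f at 0 is [[0, 0, 0], [0, 0, 0], [0, 0, 2]] with rank 1, so corank 2. A Groebner basis of the Jacobian ideal J(f) in C{s,t,r} is {s^2/4 + s*t^3 + s*t/2 + t^2/4, t^4, s^3 - 3*s*t^2 - 2*t^3, s^2*t + 2*s*t^2 + t^3, r}; counting standard monomials gives mu = 8. Corank 2; j^3 = (s + t)^3 is a perfect cube, so E-series; the 5-jet and mu = 8 give E_8.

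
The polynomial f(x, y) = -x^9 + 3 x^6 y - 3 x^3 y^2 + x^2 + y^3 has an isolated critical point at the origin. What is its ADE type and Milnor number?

Type A_2, Milnor number mu = 2.

The Hessian of f at 0 is [[2, 0], [0, 0]] with rank 1, so corank 1. A Groebner basis of the Jacobian ideal J(f) in C{x,y} is {y^2, x}; counting standard monomials gives mu = 2. Corank 1: A-series; mu = 2 gives A_2.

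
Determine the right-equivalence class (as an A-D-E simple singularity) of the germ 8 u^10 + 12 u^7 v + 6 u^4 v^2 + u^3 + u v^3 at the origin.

E_{7}

The Hessian of f at 0 is [[0, 0], [0, 0]] with rank 0, so corank 2. A Groebner basis of the Jacobian ideal J(f) in C{u,v} is {u^3, u*v^2, 3*u^2 + v^3}; counting standard monomials gives mu = 7. Corank 2; j^3 = u^3 is a perfect cube, so E-series; the 4-jet and mu = 7 give E_7.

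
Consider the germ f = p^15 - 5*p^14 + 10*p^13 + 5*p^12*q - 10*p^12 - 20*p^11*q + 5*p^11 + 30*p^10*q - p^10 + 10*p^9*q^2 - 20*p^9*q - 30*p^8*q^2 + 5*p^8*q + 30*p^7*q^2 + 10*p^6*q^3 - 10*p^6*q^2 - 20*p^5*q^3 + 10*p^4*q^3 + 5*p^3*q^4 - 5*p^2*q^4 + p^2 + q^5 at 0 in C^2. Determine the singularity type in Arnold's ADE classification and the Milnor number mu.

Type A_4, Milnor number mu = 4.

The Hessian of f at 0 has rank 1. Corank 1: A-series; mu = 4 gives A_4.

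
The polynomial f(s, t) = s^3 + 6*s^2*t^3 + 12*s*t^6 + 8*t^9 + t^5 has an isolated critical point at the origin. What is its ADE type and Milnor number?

The Hessian of f at 0 has rank 0. Corank 2; j^3 = s^3 is a perfect cube, so E-series; the 5-jet and mu = 8 give E_8.

Type E_8, Milnor number mu = 8.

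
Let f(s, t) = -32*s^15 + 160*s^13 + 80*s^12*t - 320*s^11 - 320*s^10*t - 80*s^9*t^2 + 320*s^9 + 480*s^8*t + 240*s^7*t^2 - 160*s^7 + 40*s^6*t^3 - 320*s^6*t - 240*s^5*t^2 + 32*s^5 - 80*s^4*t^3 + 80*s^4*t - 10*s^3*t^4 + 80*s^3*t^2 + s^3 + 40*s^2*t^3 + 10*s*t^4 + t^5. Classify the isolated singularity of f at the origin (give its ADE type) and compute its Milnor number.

Type E_8, Milnor number mu = 8.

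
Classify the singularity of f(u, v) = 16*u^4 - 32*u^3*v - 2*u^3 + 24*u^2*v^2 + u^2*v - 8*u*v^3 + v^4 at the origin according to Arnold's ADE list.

D_{5}

The Hessian of f at 0 is [[0, 0], [0, 0]] with rank 0, so corank 2. A Groebner basis of the Jacobian ideal J(f) in C{u,v} is {u*v^2, u*v/8 + v^3, u^2 - u*v/2}; counting standard monomials gives mu = 5. Corank 2; j^3 = -u^2*(2*u - v) has shape L^2 M (L != M), so D-series; mu = 5 gives D_5.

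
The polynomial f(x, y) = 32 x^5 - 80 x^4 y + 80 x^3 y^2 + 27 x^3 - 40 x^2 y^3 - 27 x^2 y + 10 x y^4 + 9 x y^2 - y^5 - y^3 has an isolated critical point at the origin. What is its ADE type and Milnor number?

The Hessian of f at 0 is [[0, 0], [0, 0]] with rank 0, so corank 2. A Groebner basis of the Jacobian ideal J(f) in C{x,y} is {y^5, x*y^3 - 3*y^4/8, x^2 - 2*x*y/3 + y^2/9}; counting standard monomials gives mu = 8. Corank 2; j^3 = (3*x - y)^3 is a perfect cube, so E-series; the 5-jet and mu = 8 give E_8.

Type E_{8}, Milnor number mu = 8.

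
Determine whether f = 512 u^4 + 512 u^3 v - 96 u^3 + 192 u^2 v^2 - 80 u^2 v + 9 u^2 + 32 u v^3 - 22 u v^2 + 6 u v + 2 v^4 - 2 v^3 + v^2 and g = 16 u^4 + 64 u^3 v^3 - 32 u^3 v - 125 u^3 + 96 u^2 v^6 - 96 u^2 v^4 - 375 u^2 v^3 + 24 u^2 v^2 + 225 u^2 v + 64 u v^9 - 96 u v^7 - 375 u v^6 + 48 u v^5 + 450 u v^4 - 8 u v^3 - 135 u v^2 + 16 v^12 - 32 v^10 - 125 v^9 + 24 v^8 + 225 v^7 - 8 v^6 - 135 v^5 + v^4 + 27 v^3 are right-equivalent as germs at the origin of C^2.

No.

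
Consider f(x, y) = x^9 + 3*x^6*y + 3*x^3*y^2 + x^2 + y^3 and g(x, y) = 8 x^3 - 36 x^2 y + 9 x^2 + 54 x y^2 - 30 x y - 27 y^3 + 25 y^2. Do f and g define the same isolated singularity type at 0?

Yes.

The Hessian of f at 0 is [[2, 0], [0, 0]] with rank 1, so corank 1. A Groebner basis of the Jacobian ideal J(f) in C{x,y} is {y^2, x}; counting standard monomials gives mu = 2. Corank 1: A-series; mu = 2 gives A_2. The Hessian of g at 0 is [[18, -30], [-30, 50]] with rank 1, so corank 1. A Groebner basis of the Jacobian ideal J(g) in C{x,y} is {y^2, x - 5*y/3}; counting standard monomials gives mu = 2. Corank 1: A-series; mu = 2 gives A_2. Both have type A_2, hence right-equivalent.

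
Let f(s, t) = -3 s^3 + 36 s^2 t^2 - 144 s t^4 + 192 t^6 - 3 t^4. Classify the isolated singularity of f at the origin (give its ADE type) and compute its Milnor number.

The Hessian of f at 0 has rank 0. Corank 2; j^3 = -3*s^3 is a perfect cube, so E-series; the 4-jet and mu = 6 give E_6.

Type E6, Milnor number mu = 6.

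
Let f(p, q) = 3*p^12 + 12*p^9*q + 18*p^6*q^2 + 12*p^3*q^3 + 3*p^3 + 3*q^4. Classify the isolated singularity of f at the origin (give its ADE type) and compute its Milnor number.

Type E6, Milnor number mu = 6.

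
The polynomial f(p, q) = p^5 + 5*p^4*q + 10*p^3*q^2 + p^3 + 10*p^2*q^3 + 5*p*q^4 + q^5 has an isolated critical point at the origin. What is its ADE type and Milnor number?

Type E_{8}, Milnor number mu = 8.

The Hessian of f at 0 has rank 0. Corank 2; j^3 = p^3 is a perfect cube, so E-series; the 5-jet and mu = 8 give E_8.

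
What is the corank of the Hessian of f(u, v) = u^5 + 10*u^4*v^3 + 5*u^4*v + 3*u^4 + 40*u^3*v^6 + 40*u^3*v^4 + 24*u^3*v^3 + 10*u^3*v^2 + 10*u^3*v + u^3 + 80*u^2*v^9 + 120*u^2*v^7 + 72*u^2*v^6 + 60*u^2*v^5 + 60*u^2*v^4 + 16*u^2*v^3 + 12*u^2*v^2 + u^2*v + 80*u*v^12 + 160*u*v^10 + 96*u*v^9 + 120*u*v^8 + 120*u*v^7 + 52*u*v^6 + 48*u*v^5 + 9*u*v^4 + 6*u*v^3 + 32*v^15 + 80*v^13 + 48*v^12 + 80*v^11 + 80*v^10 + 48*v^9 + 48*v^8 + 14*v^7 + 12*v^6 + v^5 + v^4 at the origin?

2

Hessian at 0 has rank 0.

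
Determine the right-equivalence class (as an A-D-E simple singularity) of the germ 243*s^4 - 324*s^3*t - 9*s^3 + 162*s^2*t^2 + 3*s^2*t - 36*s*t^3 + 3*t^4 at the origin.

D5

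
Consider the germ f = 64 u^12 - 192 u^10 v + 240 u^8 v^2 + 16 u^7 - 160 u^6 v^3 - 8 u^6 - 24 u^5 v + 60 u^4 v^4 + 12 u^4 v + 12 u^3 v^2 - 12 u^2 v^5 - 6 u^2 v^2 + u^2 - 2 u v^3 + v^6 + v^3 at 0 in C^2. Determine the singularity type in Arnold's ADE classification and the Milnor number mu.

Type A_{2}, Milnor number mu = 2.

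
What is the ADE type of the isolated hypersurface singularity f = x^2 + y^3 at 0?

A2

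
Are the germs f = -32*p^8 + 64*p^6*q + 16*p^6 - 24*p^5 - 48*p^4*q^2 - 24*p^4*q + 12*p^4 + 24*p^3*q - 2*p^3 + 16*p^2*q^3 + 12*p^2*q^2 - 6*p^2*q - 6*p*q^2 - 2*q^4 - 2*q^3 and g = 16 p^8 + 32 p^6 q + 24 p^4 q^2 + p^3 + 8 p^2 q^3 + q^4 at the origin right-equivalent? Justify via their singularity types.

Yes.

The Hessian of f at 0 is [[0, 0], [0, 0]] with rank 0, so corank 2. A Groebner basis of the Jacobian ideal J(f) in C{p,q} is {p^3 - 3*p^2/4 - 3*p*q/2 - 3*q^2/4, p^2*q + p^2/2 + p*q + q^2/2, -p^2/4 + p*q^2 - p*q/2 - q^2/4, q^3}; counting standard monomials gives mu = 6. Corank 2; j^3 = -2*(p + q)^3 is a perfect cube, so E-series; the 4-jet and mu = 6 give E_6. The Hessian of g at 0 is [[0, 0], [0, 0]] with rank 0, so corank 2. A Groebner basis of the Jacobian ideal J(g) in C{p,q} is {q^3, p^2}; counting standard monomials gives mu = 6. Corank 2; j^3 = p^3 is a perfect cube, so E-series; the 4-jet and mu = 6 give E_6. Both have type E_6, hence right-equivalent.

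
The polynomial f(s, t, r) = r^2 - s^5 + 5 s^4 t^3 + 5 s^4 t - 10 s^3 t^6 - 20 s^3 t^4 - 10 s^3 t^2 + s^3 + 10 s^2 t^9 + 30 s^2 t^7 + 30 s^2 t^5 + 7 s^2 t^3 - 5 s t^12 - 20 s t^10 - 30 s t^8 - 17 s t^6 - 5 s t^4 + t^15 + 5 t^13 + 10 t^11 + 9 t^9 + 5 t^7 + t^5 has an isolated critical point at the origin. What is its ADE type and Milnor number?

The Hessian of f at 0 has rank 1. Corank 2; j^3 = s^3 is a perfect cube, so E-series; the 5-jet and mu = 8 give E_8.

Type E_8, Milnor number mu = 8.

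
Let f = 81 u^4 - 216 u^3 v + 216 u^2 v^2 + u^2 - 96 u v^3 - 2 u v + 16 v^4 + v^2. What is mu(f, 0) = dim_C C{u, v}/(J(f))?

3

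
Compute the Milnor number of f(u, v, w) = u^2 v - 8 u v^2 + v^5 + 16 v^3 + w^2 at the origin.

The Hessian of f at 0 has rank 1. Corank 2; j^3 = v*(u - 4*v)^2 has shape L^2 M (L != M), so D-series; mu = 6 gives D_6.

6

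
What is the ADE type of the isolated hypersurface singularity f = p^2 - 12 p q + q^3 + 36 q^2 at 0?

A_2

The Hessian of f at 0 is [[2, -12], [-12, 72]] with rank 1, so corank 1. A Groebner basis of the Jacobian ideal J(f) in C{p,q} is {q^2, p - 6*q}; counting standard monomials gives mu = 2. Corank 1: A-series; mu = 2 gives A_2.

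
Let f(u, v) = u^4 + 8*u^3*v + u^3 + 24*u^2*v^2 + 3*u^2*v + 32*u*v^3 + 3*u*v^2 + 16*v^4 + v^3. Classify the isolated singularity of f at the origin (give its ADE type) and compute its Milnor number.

The Hessian of f at 0 has rank 0. Corank 2; j^3 = (u + v)^3 is a perfect cube, so E-series; the 4-jet and mu = 6 give E_6.

Type E_6, Milnor number mu = 6.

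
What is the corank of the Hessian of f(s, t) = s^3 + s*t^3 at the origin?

The Hessian at 0 is [[0, 0], [0, 0]] of rank 0; hence corank 2.

2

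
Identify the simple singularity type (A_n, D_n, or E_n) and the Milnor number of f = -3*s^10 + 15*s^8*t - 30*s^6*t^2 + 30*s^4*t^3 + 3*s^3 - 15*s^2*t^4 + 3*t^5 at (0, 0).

Type E_{8}, Milnor number mu = 8.

The Hessian of f at 0 has rank 0. Corank 2; j^3 = 3*s^3 is a perfect cube, so E-series; the 5-jet and mu = 8 give E_8.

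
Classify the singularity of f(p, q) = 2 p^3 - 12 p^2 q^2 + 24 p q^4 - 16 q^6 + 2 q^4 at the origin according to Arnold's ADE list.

The Hessian of f at 0 is [[0, 0], [0, 0]] with rank 0, so corank 2. A Groebner basis of the Jacobian ideal J(f) in C{p,q} is {p^3, p^2*q, -p^2/4 + p*q^2, q^3}; counting standard monomials gives mu = 6. Corank 2; j^3 = 2*p^3 is a perfect cube, so E-series; the 4-jet and mu = 6 give E_6.

E_{6}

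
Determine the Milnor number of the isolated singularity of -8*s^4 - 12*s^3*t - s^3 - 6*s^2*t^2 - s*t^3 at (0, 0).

The Hessian of f at 0 is [[0, 0], [0, 0]] with rank 0, so corank 2. A Groebner basis of the Jacobian ideal J(f) in C{s,t} is {3*s^2/4 + t^4 + t^3/4, s^3, s^2*t - s^2/4 - t^3/12, s^2 + s*t^2 + t^3/3}; counting standard monomials gives mu = 7. Corank 2; j^3 = -s^3 is a perfect cube, so E-series; the 4-jet and mu = 7 give E_7.

7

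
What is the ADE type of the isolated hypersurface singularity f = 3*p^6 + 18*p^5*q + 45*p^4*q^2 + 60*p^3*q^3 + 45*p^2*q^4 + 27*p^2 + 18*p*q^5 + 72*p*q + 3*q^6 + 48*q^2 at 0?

A5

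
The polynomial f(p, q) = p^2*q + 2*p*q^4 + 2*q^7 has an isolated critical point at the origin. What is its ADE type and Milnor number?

The Hessian of f at 0 has rank 0. Corank 2; j^3 = p^2*q has shape L^2 M (L != M), so D-series; mu = 8 gives D_8.

Type D_8, Milnor number mu = 8.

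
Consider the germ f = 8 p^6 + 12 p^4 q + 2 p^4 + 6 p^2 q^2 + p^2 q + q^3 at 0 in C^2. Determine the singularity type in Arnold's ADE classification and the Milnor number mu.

The Hessian of f at 0 has rank 0. Corank 2; j^3 = q*(p^2 + q^2) splits into three distinct lines over C (the quadratic factor has nonzero discriminant), so D_4.

Type D_4, Milnor number mu = 4.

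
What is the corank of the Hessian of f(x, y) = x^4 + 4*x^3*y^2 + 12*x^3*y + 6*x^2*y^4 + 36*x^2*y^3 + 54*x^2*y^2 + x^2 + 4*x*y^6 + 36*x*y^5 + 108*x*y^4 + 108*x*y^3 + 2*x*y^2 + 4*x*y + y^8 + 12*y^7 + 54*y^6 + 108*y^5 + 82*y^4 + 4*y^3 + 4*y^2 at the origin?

1

Hessian at 0 has rank 1.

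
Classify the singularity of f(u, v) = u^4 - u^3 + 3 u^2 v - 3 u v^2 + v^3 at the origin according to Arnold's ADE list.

E_6

The Hessian of f at 0 has rank 0. Corank 2; j^3 = -(u - v)^3 is a perfect cube, so E-series; the 4-jet and mu = 6 give E_6.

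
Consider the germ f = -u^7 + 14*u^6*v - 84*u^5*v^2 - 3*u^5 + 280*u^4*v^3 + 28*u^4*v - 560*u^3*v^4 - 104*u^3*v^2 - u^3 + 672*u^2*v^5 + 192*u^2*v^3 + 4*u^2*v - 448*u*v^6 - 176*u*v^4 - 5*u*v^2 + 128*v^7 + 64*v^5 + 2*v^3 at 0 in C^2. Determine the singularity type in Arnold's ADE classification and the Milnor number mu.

The Hessian of f at 0 has rank 0. Corank 2; j^3 = -(u - 2*v)*(u - v)^2 has shape L^2 M (L != M), so D-series; mu = 6 gives D_6.

Type D_6, Milnor number mu = 6.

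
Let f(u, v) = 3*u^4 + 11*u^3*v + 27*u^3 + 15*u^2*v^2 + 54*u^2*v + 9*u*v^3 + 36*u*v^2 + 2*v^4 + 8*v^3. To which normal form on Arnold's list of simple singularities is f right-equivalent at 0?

E_7

The Hessian of f at 0 is [[0, 0], [0, 0]] with rank 0, so corank 2. A Groebner basis of the Jacobian ideal J(f) in C{u,v} is {19683*u^2 + 26244*u*v + v^4 + 27*v^3 + 8748*v^2, u^3 + 270*u^2 + 360*u*v + 2*v^3/3 + 120*v^2, u^2*v - 243*u^2 - 324*u*v - 7*v^3/9 - 108*v^2, 162*u^2 + u*v^2 + 216*u*v + 8*v^3/9 + 72*v^2}; counting standard monomials gives mu = 7. Corank 2; j^3 = (3*u + 2*v)^3 is a perfect cube, so E-series; the 4-jet and mu = 7 give E_7.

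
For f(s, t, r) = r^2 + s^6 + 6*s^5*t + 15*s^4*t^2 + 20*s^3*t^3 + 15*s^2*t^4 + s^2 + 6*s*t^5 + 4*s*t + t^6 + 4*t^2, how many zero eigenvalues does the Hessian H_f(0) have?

1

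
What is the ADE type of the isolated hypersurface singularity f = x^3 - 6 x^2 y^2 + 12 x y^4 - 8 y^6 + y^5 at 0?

The Hessian of f at 0 has rank 0. Corank 2; j^3 = x^3 is a perfect cube, so E-series; the 5-jet and mu = 8 give E_8.

E_8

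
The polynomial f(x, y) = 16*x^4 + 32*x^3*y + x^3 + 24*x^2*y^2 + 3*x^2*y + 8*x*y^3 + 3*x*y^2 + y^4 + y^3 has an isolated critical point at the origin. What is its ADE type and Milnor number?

The Hessian of f at 0 has rank 0. Corank 2; j^3 = (x + y)^3 is a perfect cube, so E-series; the 4-jet and mu = 6 give E_6.

Type E_6, Milnor number mu = 6.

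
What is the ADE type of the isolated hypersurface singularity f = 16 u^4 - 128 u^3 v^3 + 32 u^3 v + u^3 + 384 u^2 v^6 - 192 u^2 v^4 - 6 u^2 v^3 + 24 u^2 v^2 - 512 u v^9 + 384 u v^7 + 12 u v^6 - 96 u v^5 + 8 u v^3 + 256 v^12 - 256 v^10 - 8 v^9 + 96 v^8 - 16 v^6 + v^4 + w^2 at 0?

E6

The Hessian of f at 0 is [[0, 0, 0], [0, 0, 0], [0, 0, 2]] with rank 1, so corank 2. A Groebner basis of the Jacobian ideal J(f) in C{u,v,w} is {v^4, u*v^2 + v^3/6, u^2, w}; counting standard monomials gives mu = 6. Corank 2; j^3 = u^3 is a perfect cube, so E-series; the 4-jet and mu = 6 give E_6.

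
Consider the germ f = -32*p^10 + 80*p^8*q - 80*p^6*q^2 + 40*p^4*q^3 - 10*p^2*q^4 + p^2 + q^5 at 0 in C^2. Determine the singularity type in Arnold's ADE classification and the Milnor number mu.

The Hessian of f at 0 is [[2, 0], [0, 0]] with rank 1, so corank 1. A Groebner basis of the Jacobian ideal J(f) in C{p,q} is {q^4, p}; counting standard monomials gives mu = 4. Corank 1: A-series; mu = 4 gives A_4.

Type A4, Milnor number mu = 4.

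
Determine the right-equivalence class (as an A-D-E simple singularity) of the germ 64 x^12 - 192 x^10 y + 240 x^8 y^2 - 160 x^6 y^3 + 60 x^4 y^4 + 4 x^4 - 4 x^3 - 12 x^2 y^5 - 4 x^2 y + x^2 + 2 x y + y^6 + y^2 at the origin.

A5

The Hessian of f at 0 is [[2, 2], [2, 2]] with rank 1, so corank 1. A Groebner basis of the Jacobian ideal J(f) in C{x,y} is {x*y^2 + 3*x*y/2 + x/4 + y^2 + y/4, -5*x*y/2 - x/2 + y^3 - 3*y^2/2 - y/2, x^2 - x/2 - y/2}; counting standard monomials gives mu = 5. Corank 1: A-series; mu = 5 gives A_5.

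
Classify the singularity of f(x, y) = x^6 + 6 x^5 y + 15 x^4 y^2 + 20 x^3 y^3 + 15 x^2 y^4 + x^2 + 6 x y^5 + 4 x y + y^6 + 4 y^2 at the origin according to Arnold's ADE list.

A5

The Hessian of f at 0 has rank 1. Corank 1: A-series; mu = 5 gives A_5.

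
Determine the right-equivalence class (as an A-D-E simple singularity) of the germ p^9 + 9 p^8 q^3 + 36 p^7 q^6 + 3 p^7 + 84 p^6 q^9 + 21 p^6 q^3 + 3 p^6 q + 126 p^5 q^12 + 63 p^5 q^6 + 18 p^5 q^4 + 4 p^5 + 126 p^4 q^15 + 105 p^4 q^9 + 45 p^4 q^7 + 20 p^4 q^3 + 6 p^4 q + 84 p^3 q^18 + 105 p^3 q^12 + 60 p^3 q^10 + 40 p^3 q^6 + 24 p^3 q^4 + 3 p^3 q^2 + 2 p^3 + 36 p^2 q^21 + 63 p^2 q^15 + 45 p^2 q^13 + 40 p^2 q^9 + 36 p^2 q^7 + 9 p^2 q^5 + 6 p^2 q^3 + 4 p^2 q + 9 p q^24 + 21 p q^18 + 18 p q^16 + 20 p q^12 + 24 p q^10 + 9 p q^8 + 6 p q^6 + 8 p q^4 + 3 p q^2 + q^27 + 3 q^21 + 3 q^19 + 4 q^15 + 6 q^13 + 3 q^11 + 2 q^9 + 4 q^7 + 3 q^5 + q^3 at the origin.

The Hessian of f at 0 is [[0, 0], [0, 0]] with rank 0, so corank 2. A Groebner basis of the Jacobian ideal J(f) in C{p,q} is {q^3, p^2 - 3*q^2/2, p*q + 3*q^2/2}; counting standard monomials gives mu = 4. Corank 2; j^3 = (p + q)*(2*p^2 + 2*p*q + q^2) splits into three distinct lines over C (the quadratic factor has nonzero discriminant), so D_4.

D4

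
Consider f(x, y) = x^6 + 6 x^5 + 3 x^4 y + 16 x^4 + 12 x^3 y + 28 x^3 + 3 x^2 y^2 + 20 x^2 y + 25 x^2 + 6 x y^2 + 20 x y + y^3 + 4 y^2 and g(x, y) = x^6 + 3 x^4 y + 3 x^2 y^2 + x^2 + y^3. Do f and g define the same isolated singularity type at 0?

Yes.

The Hessian of f at 0 has rank 1. Corank 1: A-series; mu = 2 gives A_2. The Hessian of g at 0 has rank 1. Corank 1: A-series; mu = 2 gives A_2. Both have type A_2, hence right-equivalent.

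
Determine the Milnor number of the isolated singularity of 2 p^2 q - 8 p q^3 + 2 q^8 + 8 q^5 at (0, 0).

9

The Hessian of f at 0 has rank 0. Corank 2; j^3 = 2*p^2*q has shape L^2 M (L != M), so D-series; mu = 9 gives D_9.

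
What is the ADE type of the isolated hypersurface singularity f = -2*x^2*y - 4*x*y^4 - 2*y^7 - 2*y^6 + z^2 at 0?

The Hessian of f at 0 has rank 1. Corank 2; j^3 = -2*x^2*y has shape L^2 M (L != M), so D-series; mu = 7 gives D_7.

D7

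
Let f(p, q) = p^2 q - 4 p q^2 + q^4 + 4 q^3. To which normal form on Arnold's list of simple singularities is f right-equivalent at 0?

D5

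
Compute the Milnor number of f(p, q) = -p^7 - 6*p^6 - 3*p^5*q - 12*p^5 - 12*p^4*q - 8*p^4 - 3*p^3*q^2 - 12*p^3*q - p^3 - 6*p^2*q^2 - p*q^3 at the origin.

7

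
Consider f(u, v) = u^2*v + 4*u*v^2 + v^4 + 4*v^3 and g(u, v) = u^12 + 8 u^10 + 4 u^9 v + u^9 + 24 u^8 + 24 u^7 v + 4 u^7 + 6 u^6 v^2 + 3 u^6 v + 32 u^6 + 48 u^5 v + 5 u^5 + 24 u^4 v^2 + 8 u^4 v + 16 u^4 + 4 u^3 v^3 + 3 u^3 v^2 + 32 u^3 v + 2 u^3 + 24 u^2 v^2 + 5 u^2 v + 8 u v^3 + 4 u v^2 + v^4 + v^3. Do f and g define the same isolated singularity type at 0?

Yes.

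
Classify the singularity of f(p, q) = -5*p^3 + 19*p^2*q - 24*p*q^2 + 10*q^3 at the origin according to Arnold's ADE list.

D4

The Hessian of f at 0 is [[0, 0], [0, 0]] with rank 0, so corank 2. A Groebner basis of the Jacobian ideal J(f) in C{p,q} is {q^3, p^2 - 6*q^2, p*q - 3*q^2}; counting standard monomials gives mu = 4. Corank 2; j^3 = -(p - q)*(5*p^2 - 14*p*q + 10*q^2) splits into three distinct lines over C (the quadratic factor has nonzero discriminant), so D_4.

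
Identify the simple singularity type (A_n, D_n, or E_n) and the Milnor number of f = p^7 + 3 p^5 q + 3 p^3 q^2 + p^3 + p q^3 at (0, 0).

The Hessian of f at 0 has rank 0. Corank 2; j^3 = p^3 is a perfect cube, so E-series; the 4-jet and mu = 7 give E_7.

Type E_7, Milnor number mu = 7.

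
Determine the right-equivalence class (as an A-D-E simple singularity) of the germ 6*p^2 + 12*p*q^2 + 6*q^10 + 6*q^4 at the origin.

A9

The Hessian of f at 0 has rank 1. Corank 1: A-series; mu = 9 gives A_9.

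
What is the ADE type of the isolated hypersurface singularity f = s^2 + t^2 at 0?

The Hessian of f at 0 has rank 2. Corank 0: nondegenerate Morse point, so A_1.

A1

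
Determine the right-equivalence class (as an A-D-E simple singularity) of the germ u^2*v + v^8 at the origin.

D_9

The Hessian of f at 0 is [[0, 0], [0, 0]] with rank 0, so corank 2. A Groebner basis of the Jacobian ideal J(f) in C{u,v} is {u^2/8 + v^7, u^3, u*v}; counting standard monomials gives mu = 9. Corank 2; j^3 = u^2*v has shape L^2 M (L != M), so D-series; mu = 9 gives D_9.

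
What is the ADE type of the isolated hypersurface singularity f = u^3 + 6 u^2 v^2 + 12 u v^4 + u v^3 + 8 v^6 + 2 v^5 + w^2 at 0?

The Hessian of f at 0 is [[0, 0, 0], [0, 0, 0], [0, 0, 2]] with rank 1, so corank 2. A Groebner basis of the Jacobian ideal J(f) in C{u,v,w} is {-u^2/4 + v^4 - v^3/12, u^3, u^2*v + u^2/12 + v^3/36, u^2/2 + u*v^2 + v^3/6, w}; counting standard monomials gives mu = 7. Corank 2; j^3 = u^3 is a perfect cube, so E-series; the 4-jet and mu = 7 give E_7.

E_{7}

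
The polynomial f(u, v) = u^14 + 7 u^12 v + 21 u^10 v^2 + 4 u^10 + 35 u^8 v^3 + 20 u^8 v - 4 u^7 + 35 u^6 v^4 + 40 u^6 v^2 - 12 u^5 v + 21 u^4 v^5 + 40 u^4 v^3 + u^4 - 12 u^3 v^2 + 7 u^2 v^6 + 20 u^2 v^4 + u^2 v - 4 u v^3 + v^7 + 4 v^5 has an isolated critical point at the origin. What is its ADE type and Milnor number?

The Hessian of f at 0 has rank 0. Corank 2; j^3 = u^2*v has shape L^2 M (L != M), so D-series; mu = 8 gives D_8.

Type D_{8}, Milnor number mu = 8.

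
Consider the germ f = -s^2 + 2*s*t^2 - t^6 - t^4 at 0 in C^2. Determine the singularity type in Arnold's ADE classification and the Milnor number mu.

Type A_5, Milnor number mu = 5.

The Hessian of f at 0 has rank 1. Corank 1: A-series; mu = 5 gives A_5.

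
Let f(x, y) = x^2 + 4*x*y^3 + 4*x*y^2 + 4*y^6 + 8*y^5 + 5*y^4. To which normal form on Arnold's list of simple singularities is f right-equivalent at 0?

A3

The Hessian of f at 0 has rank 1. Corank 1: A-series; mu = 3 gives A_3.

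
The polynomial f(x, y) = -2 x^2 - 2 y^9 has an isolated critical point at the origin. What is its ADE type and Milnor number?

Type A_{8}, Milnor number mu = 8.

The Hessian of f at 0 is [[-4, 0], [0, 0]] with rank 1, so corank 1. A Groebner basis of the Jacobian ideal J(f) in C{x,y} is {y^8, x}; counting standard monomials gives mu = 8. Corank 1: A-series; mu = 8 gives A_8.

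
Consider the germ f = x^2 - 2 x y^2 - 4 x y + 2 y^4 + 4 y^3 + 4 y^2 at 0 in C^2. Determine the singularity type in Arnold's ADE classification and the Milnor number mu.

Type A_{3}, Milnor number mu = 3.

The Hessian of f at 0 has rank 1. Corank 1: A-series; mu = 3 gives A_3.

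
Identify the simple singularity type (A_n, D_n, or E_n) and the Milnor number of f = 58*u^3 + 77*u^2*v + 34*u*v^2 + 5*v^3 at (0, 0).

Type D_{4}, Milnor number mu = 4.

The Hessian of f at 0 has rank 0. Corank 2; j^3 = (2*u + v)*(29*u^2 + 24*u*v + 5*v^2) splits into three distinct lines over C (the quadratic factor has nonzero discriminant), so D_4.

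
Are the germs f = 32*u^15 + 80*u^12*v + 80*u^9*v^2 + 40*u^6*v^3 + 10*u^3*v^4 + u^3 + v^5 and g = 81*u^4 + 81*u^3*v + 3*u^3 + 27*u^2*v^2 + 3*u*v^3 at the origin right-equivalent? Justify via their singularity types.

No.

The Hessian of f at 0 has rank 0. Corank 2; j^3 = u^3 is a perfect cube, so E-series; the 5-jet and mu = 8 give E_8. The Hessian of g at 0 has rank 0. Corank 2; j^3 = 3*u^3 is a perfect cube, so E-series; the 4-jet and mu = 7 give E_7. f is E_8 but g is E_7, hence not right-equivalent.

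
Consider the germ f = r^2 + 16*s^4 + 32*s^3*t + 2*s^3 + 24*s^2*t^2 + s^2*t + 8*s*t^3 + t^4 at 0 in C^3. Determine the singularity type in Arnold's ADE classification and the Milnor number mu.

Type D5, Milnor number mu = 5.

The Hessian of f at 0 has rank 1. Corank 2; j^3 = s^2*(2*s + t) has shape L^2 M (L != M), so D-series; mu = 5 gives D_5.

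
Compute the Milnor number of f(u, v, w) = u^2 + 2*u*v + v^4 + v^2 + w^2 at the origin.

3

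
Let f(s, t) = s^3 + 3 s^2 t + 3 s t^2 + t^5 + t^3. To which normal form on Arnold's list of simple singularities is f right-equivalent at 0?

E_{8}

The Hessian of f at 0 is [[0, 0], [0, 0]] with rank 0, so corank 2. A Groebner basis of the Jacobian ideal J(f) in C{s,t} is {t^4, s^2 + 2*s*t + t^2}; counting standard monomials gives mu = 8. Corank 2; j^3 = (s + t)^3 is a perfect cube, so E-series; the 5-jet and mu = 8 give E_8.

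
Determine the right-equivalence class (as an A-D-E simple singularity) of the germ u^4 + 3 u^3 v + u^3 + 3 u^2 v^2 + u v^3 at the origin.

E_{7}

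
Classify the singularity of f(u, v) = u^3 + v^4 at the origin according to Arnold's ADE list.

E_{6}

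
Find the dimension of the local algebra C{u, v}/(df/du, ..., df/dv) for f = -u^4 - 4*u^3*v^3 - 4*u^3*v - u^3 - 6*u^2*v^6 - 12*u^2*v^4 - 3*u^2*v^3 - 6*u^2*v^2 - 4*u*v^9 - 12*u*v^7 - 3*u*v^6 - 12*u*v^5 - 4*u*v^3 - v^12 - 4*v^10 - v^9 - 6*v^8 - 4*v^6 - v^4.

6

The Hessian of f at 0 has rank 0. Corank 2; j^3 = -u^3 is a perfect cube, so E-series; the 4-jet and mu = 6 give E_6.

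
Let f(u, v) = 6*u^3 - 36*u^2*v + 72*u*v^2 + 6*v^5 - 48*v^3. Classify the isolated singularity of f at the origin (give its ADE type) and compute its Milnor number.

The Hessian of f at 0 has rank 0. Corank 2; j^3 = 6*(u - 2*v)^3 is a perfect cube, so E-series; the 5-jet and mu = 8 give E_8.

Type E8, Milnor number mu = 8.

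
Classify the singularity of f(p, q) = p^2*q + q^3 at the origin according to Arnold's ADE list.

D4

The Hessian of f at 0 is [[0, 0], [0, 0]] with rank 0, so corank 2. A Groebner basis of the Jacobian ideal J(f) in C{p,q} is {q^3, p^2 + 3*q^2, p*q}; counting standard monomials gives mu = 4. Corank 2; j^3 = q*(p^2 + q^2) splits into three distinct lines over C (the quadratic factor has nonzero discriminant), so D_4.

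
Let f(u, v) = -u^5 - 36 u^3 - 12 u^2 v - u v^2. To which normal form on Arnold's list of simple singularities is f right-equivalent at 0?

The Hessian of f at 0 has rank 0. Corank 2; j^3 = -u*(6*u + v)^2 has shape L^2 M (L != M), so D-series; mu = 6 gives D_6.

D6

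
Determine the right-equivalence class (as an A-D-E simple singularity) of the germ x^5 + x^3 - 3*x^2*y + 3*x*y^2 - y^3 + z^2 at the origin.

E_{8}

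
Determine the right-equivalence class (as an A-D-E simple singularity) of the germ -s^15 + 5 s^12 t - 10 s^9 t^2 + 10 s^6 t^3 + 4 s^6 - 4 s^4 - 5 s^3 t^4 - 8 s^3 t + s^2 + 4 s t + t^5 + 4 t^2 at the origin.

The Hessian of f at 0 is [[2, 4], [4, 8]] with rank 1, so corank 1. A Groebner basis of the Jacobian ideal J(f) in C{s,t} is {s/16 + t^3 + t/8, s^2 - 4*t^2, s*t + 2*t^2}; counting standard monomials gives mu = 4. Corank 1: A-series; mu = 4 gives A_4.

A_4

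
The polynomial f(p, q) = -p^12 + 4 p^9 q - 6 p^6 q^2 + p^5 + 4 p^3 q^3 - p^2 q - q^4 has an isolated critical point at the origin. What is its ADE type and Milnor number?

Type D_{5}, Milnor number mu = 5.

The Hessian of f at 0 has rank 0. Corank 2; j^3 = -p^2*q has shape L^2 M (L != M), so D-series; mu = 5 gives D_5.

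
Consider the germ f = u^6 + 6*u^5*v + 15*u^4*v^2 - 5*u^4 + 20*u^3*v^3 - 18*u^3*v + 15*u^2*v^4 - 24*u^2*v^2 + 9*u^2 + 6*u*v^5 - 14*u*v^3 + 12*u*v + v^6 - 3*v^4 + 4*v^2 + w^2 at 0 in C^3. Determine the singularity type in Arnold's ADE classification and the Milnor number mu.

Type A_{3}, Milnor number mu = 3.

The Hessian of f at 0 has rank 2. Corank 1: A-series; mu = 3 gives A_3.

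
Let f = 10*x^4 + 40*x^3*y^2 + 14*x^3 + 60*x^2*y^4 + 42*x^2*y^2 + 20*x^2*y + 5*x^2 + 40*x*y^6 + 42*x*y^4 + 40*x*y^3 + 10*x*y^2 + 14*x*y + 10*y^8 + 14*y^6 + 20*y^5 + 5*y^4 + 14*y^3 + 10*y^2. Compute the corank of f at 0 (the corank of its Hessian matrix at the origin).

The Hessian at 0 is [[10, 14], [14, 20]] of rank 2; hence corank 0.

0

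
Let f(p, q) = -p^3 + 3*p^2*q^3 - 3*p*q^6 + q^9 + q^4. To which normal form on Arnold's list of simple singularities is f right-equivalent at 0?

E_6

The Hessian of f at 0 is [[0, 0], [0, 0]] with rank 0, so corank 2. A Groebner basis of the Jacobian ideal J(f) in C{p,q} is {q^3, p^2}; counting standard monomials gives mu = 6. Corank 2; j^3 = -p^3 is a perfect cube, so E-series; the 4-jet and mu = 6 give E_6.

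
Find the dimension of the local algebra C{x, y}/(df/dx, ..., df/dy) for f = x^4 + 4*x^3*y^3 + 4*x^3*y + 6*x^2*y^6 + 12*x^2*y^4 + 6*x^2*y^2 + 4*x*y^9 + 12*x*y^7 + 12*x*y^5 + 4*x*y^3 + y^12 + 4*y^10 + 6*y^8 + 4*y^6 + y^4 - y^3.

The Hessian of f at 0 has rank 0. Corank 2; j^3 = -y^3 is a perfect cube, so E-series; the 4-jet and mu = 6 give E_6.

6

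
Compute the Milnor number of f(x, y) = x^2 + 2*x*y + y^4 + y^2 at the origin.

3

The Hessian of f at 0 has rank 1. Corank 1: A-series; mu = 3 gives A_3.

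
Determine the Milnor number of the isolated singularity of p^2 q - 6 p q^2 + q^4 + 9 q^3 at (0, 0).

5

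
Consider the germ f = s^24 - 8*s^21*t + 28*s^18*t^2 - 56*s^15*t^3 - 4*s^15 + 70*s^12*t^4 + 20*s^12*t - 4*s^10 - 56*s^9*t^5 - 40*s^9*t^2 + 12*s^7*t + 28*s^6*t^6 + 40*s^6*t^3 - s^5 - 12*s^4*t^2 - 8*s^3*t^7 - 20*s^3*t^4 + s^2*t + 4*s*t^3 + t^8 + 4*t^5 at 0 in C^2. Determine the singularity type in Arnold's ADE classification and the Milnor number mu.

Type D_9, Milnor number mu = 9.

The Hessian of f at 0 is [[0, 0], [0, 0]] with rank 0, so corank 2. A Groebner basis of the Jacobian ideal J(f) in C{s,t} is {s^4, s^3*t - s^2 - 2*s*t^2, s^3/2 + s^2*t^2, s*t/2 + t^3}; counting standard monomials gives mu = 9. Corank 2; j^3 = s^2*t has shape L^2 M (L != M), so D-series; mu = 9 gives D_9.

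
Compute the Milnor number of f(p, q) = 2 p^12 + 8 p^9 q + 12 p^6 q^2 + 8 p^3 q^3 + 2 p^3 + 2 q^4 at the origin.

6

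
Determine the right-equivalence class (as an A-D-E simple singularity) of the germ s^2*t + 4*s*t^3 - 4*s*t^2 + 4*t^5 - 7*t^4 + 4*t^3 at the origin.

D_{5}

The Hessian of f at 0 is [[0, 0], [0, 0]] with rank 0, so corank 2. A Groebner basis of the Jacobian ideal J(f) in C{s,t} is {s*t^2 + s*t - 2*t^2, s*t/2 + t^3 - t^2, s^2 - 6*s*t + 8*t^2}; counting standard monomials gives mu = 5. Corank 2; j^3 = t*(s - 2*t)^2 has shape L^2 M (L != M), so D-series; mu = 5 gives D_5.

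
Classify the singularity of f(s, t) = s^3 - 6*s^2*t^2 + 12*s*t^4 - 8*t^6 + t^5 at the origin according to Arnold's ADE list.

E_{8}

The Hessian of f at 0 has rank 0. Corank 2; j^3 = s^3 is a perfect cube, so E-series; the 5-jet and mu = 8 give E_8.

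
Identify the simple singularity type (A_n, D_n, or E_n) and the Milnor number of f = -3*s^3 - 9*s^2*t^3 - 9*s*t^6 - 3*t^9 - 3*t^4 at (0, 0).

The Hessian of f at 0 is [[0, 0], [0, 0]] with rank 0, so corank 2. A Groebner basis of the Jacobian ideal J(f) in C{s,t} is {t^3, s^2}; counting standard monomials gives mu = 6. Corank 2; j^3 = -3*s^3 is a perfect cube, so E-series; the 4-jet and mu = 6 give E_6.

Type E_6, Milnor number mu = 6.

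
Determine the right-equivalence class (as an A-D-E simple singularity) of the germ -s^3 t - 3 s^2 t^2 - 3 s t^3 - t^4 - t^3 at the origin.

E_7

The Hessian of f at 0 has rank 0. Corank 2; j^3 = -t^3 is a perfect cube, so E-series; the 4-jet and mu = 7 give E_7.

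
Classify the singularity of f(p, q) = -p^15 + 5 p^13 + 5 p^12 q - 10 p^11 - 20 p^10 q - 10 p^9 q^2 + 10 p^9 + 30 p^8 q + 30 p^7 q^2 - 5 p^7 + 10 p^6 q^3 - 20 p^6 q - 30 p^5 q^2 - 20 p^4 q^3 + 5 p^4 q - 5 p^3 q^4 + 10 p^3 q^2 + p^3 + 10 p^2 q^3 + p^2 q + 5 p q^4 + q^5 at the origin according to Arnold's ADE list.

D6

The Hessian of f at 0 is [[0, 0], [0, 0]] with rank 0, so corank 2. A Groebner basis of the Jacobian ideal J(f) in C{p,q} is {-p*q/5 + q^4, p*q^2, p^2 + p*q}; counting standard monomials gives mu = 6. Corank 2; j^3 = p^2*(p + q) has shape L^2 M (L != M), so D-series; mu = 6 gives D_6.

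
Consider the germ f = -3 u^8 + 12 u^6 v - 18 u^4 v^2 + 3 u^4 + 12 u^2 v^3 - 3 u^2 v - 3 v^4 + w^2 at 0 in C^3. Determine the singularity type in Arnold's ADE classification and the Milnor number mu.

Type D_{5}, Milnor number mu = 5.

The Hessian of f at 0 has rank 1. Corank 2; j^3 = -3*u^2*v has shape L^2 M (L != M), so D-series; mu = 5 gives D_5.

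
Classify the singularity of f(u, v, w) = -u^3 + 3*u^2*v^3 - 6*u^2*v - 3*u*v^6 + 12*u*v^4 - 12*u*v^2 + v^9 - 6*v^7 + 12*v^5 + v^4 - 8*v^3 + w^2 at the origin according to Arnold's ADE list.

E_6

The Hessian of f at 0 has rank 1. Corank 2; j^3 = -(u + 2*v)^3 is a perfect cube, so E-series; the 4-jet and mu = 6 give E_6.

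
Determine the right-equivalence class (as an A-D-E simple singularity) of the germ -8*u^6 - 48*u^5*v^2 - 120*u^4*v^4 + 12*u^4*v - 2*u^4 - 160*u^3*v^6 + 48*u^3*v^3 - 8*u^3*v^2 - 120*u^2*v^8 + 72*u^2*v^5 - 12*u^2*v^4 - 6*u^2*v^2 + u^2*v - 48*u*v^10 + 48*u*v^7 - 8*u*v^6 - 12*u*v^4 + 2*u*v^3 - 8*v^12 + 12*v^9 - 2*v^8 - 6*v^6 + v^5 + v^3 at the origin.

D_4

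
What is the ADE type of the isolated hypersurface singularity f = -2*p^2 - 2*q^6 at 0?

A_5

The Hessian of f at 0 has rank 1. Corank 1: A-series; mu = 5 gives A_5.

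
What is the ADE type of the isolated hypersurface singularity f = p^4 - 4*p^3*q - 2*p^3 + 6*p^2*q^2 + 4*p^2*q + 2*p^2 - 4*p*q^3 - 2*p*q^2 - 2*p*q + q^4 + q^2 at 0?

A_{1}

The Hessian of f at 0 has rank 2. Corank 0: nondegenerate Morse point, so A_1.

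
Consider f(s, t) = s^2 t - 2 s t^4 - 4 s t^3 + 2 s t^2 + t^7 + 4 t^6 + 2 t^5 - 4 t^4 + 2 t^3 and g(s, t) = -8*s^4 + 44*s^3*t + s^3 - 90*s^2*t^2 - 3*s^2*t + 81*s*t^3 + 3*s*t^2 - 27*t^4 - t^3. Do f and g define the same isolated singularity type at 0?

The Hessian of f at 0 has rank 0. Corank 2; j^3 = t*(s^2 + 2*s*t + 2*t^2) splits into three distinct lines over C (the quadratic factor has nonzero discriminant), so D_4. The Hessian of g at 0 has rank 0. Corank 2; j^3 = (s - t)^3 is a perfect cube, so E-series; the 4-jet and mu = 7 give E_7. f is D_4 but g is E_7, hence not right-equivalent.

No.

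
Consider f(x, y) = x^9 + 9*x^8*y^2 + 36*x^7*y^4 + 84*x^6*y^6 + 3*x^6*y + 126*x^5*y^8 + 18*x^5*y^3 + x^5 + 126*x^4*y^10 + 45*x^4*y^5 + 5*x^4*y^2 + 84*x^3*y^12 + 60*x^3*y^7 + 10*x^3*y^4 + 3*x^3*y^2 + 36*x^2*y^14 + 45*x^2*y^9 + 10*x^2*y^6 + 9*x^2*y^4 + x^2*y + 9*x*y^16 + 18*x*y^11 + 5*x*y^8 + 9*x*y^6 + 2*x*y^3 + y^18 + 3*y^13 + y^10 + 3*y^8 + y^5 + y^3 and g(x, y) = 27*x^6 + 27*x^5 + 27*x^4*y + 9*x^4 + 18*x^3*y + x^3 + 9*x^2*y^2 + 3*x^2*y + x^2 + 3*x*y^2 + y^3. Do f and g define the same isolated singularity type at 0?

No.

The Hessian of f at 0 has rank 0. Corank 2; j^3 = y*(x^2 + y^2) splits into three distinct lines over C (the quadratic factor has nonzero discriminant), so D_4. The Hessian of g at 0 has rank 1. Corank 1: A-series; mu = 2 gives A_2. f is D_4 but g is A_2, hence not right-equivalent.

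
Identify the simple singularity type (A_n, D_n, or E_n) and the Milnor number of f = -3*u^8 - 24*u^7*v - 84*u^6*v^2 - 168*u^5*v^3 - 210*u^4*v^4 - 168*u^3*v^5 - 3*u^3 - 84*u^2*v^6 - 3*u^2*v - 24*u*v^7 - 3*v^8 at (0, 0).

Type D9, Milnor number mu = 9.

The Hessian of f at 0 has rank 0. Corank 2; j^3 = -3*u^2*(u + v) has shape L^2 M (L != M), so D-series; mu = 9 gives D_9.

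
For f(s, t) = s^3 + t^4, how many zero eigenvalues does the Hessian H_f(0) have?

2

The Hessian at 0 is [[0, 0], [0, 0]] of rank 0; hence corank 2.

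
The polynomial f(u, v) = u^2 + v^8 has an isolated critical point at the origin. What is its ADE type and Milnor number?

The Hessian of f at 0 has rank 1. Corank 1: A-series; mu = 7 gives A_7.

Type A_{7}, Milnor number mu = 7.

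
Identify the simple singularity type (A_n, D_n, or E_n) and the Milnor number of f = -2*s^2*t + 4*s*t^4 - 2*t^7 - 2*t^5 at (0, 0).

Type D_{6}, Milnor number mu = 6.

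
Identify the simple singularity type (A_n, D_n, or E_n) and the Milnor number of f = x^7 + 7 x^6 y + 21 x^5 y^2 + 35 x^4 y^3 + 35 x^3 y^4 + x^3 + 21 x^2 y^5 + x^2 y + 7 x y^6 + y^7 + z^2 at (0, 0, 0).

Type D8, Milnor number mu = 8.

The Hessian of f at 0 has rank 1. Corank 2; j^3 = x^2*(x + y) has shape L^2 M (L != M), so D-series; mu = 8 gives D_8.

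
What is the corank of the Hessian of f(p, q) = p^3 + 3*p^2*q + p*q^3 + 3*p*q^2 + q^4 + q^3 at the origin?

The Hessian at 0 is [[0, 0], [0, 0]] of rank 0; hence corank 2.

2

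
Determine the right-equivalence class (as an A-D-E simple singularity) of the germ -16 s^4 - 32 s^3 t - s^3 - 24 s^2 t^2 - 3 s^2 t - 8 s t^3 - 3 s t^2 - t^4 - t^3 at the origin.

The Hessian of f at 0 is [[0, 0], [0, 0]] with rank 0, so corank 2. A Groebner basis of the Jacobian ideal J(f) in C{s,t} is {t^4, s*t^2 + 5*t^3/6, s^2 + 2*s*t + t^2}; counting standard monomials gives mu = 6. Corank 2; j^3 = -(s + t)^3 is a perfect cube, so E-series; the 4-jet and mu = 6 give E_6.

E_{6}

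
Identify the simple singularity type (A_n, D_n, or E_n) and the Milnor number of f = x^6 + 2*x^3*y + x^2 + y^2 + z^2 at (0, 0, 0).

The Hessian of f at 0 has rank 3. Corank 0: nondegenerate Morse point, so A_1.

Type A_1, Milnor number mu = 1.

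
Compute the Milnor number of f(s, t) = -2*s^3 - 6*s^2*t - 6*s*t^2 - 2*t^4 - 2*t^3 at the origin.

The Hessian of f at 0 has rank 0. Corank 2; j^3 = -2*(s + t)^3 is a perfect cube, so E-series; the 4-jet and mu = 6 give E_6.

6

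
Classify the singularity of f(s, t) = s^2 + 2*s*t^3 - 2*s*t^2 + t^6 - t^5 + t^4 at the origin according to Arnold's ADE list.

The Hessian of f at 0 has rank 1. Corank 1: A-series; mu = 4 gives A_4.

A4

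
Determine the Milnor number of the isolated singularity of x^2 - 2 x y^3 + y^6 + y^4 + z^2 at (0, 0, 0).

3

The Hessian of f at 0 has rank 2. Corank 1: A-series; mu = 3 gives A_3.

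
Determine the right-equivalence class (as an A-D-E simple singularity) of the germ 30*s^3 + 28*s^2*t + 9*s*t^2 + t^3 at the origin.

The Hessian of f at 0 has rank 0. Corank 2; j^3 = (3*s + t)*(10*s^2 + 6*s*t + t^2) splits into three distinct lines over C (the quadratic factor has nonzero discriminant), so D_4.

D4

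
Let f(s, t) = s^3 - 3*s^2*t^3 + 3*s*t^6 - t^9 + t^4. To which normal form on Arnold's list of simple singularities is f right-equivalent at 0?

E6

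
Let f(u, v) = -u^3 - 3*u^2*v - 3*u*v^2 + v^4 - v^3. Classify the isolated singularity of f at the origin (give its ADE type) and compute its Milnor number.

Type E_6, Milnor number mu = 6.

The Hessian of f at 0 is [[0, 0], [0, 0]] with rank 0, so corank 2. A Groebner basis of the Jacobian ideal J(f) in C{u,v} is {v^3, u^2 + 2*u*v + v^2}; counting standard monomials gives mu = 6. Corank 2; j^3 = -(u + v)^3 is a perfect cube, so E-series; the 4-jet and mu = 6 give E_6.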